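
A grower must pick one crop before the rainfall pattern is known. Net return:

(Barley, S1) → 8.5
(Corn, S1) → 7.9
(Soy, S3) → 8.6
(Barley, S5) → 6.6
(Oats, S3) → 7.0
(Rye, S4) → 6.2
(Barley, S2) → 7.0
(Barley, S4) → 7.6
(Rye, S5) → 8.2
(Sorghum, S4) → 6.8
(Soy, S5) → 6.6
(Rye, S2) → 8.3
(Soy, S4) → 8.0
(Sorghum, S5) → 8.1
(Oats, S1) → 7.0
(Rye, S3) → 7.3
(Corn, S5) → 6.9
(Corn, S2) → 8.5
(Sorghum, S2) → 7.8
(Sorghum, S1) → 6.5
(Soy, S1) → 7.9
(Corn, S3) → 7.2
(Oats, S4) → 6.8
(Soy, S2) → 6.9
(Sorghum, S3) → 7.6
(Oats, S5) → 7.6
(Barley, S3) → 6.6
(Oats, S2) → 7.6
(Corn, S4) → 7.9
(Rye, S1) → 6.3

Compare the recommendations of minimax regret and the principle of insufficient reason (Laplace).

minimax regret → Corn; laplace → Corn (agree)

Column bests: S1=8.5, S2=8.5, S3=8.6, S4=8.0, S5=8.2.
Rye regrets: 2.2, 0.2, 1.3, 1.8, 0.0 → max 2.2
Barley regrets: 0.0, 1.5, 2.0, 0.4, 1.6 → max 2.0
Soy regrets: 0.6, 1.6, 0.0, 0.0, 1.6 → max 1.6
Oats regrets: 1.5, 0.9, 1.6, 1.2, 0.6 → max 1.6
Sorghum regrets: 2.0, 0.7, 1.0, 1.2, 0.1 → max 2.0
Corn regrets: 0.6, 0.0, 1.4, 0.1, 1.3 → max 1.4
Smallest max regret = 1.4 → Corn.
Row averages: Rye=7.26, Barley=7.26, Soy=7.6, Oats=7.2, Sorghum=7.36, Corn=7.68
Highest average = 7.68 → Corn.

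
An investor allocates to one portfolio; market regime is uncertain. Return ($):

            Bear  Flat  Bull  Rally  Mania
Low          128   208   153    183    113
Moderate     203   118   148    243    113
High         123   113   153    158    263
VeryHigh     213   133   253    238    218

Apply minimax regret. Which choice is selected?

Column bests: Bear=213, Flat=208, Bull=253, Rally=243, Mania=263.
Low regrets: 85, 0, 100, 60, 150 → max 150
Moderate regrets: 10, 90, 105, 0, 150 → max 150
High regrets: 90, 95, 100, 85, 0 → max 100
VeryHigh regrets: 0, 75, 0, 5, 45 → max 75
Smallest max regret = 75 → VeryHigh.

VeryHigh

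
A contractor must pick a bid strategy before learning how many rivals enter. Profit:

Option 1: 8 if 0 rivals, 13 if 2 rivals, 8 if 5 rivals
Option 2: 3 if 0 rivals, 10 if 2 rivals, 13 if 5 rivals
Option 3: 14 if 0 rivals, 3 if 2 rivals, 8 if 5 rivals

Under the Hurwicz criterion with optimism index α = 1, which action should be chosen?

Option 1: 1·13 + 0·8 = 13
Option 2: 1·13 + 0·3 = 13
Option 3: 1·14 + 0·3 = 14
Highest Hurwicz score = 14 → Option 3.

Option 3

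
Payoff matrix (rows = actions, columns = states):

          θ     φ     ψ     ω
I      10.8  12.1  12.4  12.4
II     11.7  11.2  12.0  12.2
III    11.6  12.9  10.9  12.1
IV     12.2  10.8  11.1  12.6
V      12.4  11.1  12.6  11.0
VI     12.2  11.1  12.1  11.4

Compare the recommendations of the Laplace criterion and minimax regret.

laplace → I; minimax regret → I (agree)

Row averages: I=11.925, II=11.775, III=11.875, IV=11.675, V=11.775, VI=11.7
Highest average = 11.925 → I.
Column bests: θ=12.4, φ=12.9, ψ=12.6, ω=12.6.
I regrets: 1.6, 0.8, 0.2, 0.2 → max 1.6
II regrets: 0.7, 1.7, 0.6, 0.4 → max 1.7
III regrets: 0.8, 0.0, 1.7, 0.5 → max 1.7
IV regrets: 0.2, 2.1, 1.5, 0.0 → max 2.1
V regrets: 0.0, 1.8, 0.0, 1.6 → max 1.8
VI regrets: 0.2, 1.8, 0.5, 1.2 → max 1.8
Smallest max regret = 1.6 → I.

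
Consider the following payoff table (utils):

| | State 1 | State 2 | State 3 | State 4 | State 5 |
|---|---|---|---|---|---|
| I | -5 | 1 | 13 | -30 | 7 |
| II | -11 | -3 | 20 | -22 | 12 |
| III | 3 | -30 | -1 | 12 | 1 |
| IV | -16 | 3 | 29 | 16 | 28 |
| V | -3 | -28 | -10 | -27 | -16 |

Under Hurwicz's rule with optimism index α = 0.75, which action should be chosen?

I: 0.75·13 + 0.25·(-30) = 2.25
II: 0.75·20 + 0.25·(-22) = 9.5
III: 0.75·12 + 0.25·(-30) = 1.5
IV: 0.75·29 + 0.25·(-16) = 17.75
V: 0.75·(-3) + 0.25·(-28) = -9.25
Highest Hurwicz score = 17.75 → IV.

IV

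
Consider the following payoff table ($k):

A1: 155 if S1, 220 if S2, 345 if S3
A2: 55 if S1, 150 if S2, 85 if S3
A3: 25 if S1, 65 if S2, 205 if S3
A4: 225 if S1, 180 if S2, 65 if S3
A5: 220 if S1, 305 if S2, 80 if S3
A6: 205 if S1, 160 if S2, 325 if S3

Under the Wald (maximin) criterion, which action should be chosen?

A6

Row minima: A1=155, A2=55, A3=25, A4=65, A5=80, A6=160
Best worst-case = 160 → A6.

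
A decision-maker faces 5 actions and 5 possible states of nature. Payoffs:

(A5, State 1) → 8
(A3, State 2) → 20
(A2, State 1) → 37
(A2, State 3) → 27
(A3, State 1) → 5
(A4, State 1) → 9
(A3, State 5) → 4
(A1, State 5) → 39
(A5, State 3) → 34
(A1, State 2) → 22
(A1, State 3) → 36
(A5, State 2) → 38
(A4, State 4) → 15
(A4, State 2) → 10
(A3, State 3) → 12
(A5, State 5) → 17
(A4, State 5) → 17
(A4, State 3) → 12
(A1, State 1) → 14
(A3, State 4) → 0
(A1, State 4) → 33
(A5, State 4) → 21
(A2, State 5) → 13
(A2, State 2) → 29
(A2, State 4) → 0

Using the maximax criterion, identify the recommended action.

Row maxima: A1=39, A2=37, A3=20, A4=17, A5=38
Best best-case = 39 → A1.

A1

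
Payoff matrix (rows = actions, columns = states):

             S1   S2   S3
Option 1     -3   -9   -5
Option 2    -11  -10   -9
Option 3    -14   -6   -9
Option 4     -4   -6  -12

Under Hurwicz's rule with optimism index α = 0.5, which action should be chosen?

Option 1: 0.5·(-3) + 0.5·(-9) = -6
Option 2: 0.5·(-9) + 0.5·(-11) = -10
Option 3: 0.5·(-6) + 0.5·(-14) = -10
Option 4: 0.5·(-4) + 0.5·(-12) = -8
Highest Hurwicz score = -6 → Option 1.

Option 1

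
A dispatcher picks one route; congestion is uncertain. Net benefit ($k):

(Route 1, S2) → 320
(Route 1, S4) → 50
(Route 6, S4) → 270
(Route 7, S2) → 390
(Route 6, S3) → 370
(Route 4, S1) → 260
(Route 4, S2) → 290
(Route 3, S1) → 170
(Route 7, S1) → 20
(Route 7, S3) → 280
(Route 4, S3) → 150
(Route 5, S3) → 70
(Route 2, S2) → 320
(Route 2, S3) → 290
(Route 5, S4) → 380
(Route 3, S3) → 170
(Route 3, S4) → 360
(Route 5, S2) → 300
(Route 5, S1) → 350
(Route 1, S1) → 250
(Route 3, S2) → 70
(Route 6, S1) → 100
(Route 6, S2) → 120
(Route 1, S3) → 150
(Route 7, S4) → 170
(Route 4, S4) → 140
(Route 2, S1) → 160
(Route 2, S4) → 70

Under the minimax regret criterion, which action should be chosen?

Column bests: S1=350, S2=390, S3=370, S4=380.
Route 1 regrets: 100, 70, 220, 330 → max 330
Route 2 regrets: 190, 70, 80, 310 → max 310
Route 3 regrets: 180, 320, 200, 20 → max 320
Route 4 regrets: 90, 100, 220, 240 → max 240
Route 5 regrets: 0, 90, 300, 0 → max 300
Route 6 regrets: 250, 270, 0, 110 → max 270
Route 7 regrets: 330, 0, 90, 210 → max 330
Smallest max regret = 240 → Route 4.

Route 4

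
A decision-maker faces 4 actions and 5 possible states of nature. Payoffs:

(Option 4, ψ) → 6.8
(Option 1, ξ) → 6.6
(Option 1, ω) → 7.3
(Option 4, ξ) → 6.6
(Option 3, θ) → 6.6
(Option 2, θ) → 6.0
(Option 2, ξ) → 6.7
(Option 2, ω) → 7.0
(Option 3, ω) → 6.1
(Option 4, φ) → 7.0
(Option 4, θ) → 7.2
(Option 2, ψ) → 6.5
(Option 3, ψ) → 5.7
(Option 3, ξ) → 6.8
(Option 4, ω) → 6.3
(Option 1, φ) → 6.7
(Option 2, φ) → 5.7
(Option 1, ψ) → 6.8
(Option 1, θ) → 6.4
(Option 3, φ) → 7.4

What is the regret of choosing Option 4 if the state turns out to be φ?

Best payoff under φ is 7.4.
Regret = 7.4 − 7.0 = 0.4.

0.4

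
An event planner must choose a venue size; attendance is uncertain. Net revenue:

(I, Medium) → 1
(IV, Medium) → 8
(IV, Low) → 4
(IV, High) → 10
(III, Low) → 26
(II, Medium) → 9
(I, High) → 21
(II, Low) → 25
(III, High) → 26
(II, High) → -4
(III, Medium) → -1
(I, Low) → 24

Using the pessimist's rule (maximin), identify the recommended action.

Row minima: I=1, II=-4, III=-1, IV=4
Best worst-case = 4 → IV.

IV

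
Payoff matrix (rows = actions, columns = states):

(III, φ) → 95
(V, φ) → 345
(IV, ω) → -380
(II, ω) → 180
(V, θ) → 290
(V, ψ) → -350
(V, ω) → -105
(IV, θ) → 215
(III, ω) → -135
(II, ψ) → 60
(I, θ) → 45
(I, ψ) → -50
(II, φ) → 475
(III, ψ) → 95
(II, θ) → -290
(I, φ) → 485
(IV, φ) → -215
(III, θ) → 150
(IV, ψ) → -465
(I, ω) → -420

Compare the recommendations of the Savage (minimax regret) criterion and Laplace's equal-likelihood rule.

Column bests: θ=290, φ=485, ψ=95, ω=180.
I regrets: 245, 0, 145, 600 → max 600
II regrets: 580, 10, 35, 0 → max 580
III regrets: 140, 390, 0, 315 → max 390
IV regrets: 75, 700, 560, 560 → max 700
V regrets: 0, 140, 445, 285 → max 445
Smallest max regret = 390 → III.
Row averages: I=15, II=106.25, III=51.25, IV=-211.25, V=45
Highest average = 106.25 → II.

minimax regret → III; laplace → II (disagree)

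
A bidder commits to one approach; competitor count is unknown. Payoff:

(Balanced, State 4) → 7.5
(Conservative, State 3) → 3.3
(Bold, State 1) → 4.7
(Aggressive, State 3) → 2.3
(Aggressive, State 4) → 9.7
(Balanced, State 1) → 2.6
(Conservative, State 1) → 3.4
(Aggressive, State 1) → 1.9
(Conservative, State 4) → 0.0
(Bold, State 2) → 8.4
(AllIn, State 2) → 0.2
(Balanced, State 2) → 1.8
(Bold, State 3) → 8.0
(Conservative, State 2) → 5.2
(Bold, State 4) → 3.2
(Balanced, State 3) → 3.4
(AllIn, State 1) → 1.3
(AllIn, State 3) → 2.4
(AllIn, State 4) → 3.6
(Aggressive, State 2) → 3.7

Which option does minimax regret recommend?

Aggressive

Column bests: State 1=4.7, State 2=8.4, State 3=8.0, State 4=9.7.
Conservative regrets: 1.3, 3.2, 4.7, 9.7 → max 9.7
Balanced regrets: 2.1, 6.6, 4.6, 2.2 → max 6.6
Aggressive regrets: 2.8, 4.7, 5.7, 0.0 → max 5.7
Bold regrets: 0.0, 0.0, 0.0, 6.5 → max 6.5
AllIn regrets: 3.4, 8.2, 5.6, 6.1 → max 8.2
Smallest max regret = 5.7 → Aggressive.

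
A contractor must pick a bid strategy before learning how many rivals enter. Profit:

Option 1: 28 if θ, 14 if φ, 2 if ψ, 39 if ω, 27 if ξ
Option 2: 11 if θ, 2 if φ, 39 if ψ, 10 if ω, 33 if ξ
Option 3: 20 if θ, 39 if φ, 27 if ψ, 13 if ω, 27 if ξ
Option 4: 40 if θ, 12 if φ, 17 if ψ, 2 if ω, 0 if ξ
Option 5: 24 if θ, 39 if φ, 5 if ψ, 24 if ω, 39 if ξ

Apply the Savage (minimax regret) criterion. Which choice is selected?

Column bests: θ=40, φ=39, ψ=39, ω=39, ξ=39.
Option 1 regrets: 12, 25, 37, 0, 12 → max 37
Option 2 regrets: 29, 37, 0, 29, 6 → max 37
Option 3 regrets: 20, 0, 12, 26, 12 → max 26
Option 4 regrets: 0, 27, 22, 37, 39 → max 39
Option 5 regrets: 16, 0, 34, 15, 0 → max 34
Smallest max regret = 26 → Option 3.

Option 3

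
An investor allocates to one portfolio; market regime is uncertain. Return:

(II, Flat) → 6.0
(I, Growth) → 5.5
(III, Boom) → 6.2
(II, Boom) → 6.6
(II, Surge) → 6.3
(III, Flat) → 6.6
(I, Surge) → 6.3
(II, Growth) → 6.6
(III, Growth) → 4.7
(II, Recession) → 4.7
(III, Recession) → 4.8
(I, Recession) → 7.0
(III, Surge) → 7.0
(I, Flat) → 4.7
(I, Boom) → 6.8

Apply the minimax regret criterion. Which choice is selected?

I

Column bests: Recession=7.0, Flat=6.6, Growth=6.6, Boom=6.8, Surge=7.0.
I regrets: 0.0, 1.9, 1.1, 0.0, 0.7 → max 1.9
II regrets: 2.3, 0.6, 0.0, 0.2, 0.7 → max 2.3
III regrets: 2.2, 0.0, 1.9, 0.6, 0.0 → max 2.2
Smallest max regret = 1.9 → I.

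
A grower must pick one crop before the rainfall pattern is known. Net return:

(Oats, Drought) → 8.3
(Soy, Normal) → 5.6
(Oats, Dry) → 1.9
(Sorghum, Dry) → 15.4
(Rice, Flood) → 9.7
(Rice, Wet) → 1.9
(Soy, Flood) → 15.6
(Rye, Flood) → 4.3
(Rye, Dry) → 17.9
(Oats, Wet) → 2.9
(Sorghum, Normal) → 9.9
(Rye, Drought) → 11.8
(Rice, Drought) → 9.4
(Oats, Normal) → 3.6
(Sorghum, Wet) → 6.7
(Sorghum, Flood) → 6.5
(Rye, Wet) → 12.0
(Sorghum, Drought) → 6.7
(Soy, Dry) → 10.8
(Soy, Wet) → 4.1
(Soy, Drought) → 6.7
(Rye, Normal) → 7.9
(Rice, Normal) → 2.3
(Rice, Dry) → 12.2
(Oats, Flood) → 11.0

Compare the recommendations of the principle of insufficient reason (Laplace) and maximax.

Row averages: Oats=5.54, Rice=7.1, Soy=8.56, Sorghum=9.04, Rye=10.78
Highest average = 10.78 → Rye.
Row maxima: Oats=11.0, Rice=12.2, Soy=15.6, Sorghum=15.4, Rye=17.9
Best best-case = 17.9 → Rye.

laplace → Rye; maximax → Rye (agree)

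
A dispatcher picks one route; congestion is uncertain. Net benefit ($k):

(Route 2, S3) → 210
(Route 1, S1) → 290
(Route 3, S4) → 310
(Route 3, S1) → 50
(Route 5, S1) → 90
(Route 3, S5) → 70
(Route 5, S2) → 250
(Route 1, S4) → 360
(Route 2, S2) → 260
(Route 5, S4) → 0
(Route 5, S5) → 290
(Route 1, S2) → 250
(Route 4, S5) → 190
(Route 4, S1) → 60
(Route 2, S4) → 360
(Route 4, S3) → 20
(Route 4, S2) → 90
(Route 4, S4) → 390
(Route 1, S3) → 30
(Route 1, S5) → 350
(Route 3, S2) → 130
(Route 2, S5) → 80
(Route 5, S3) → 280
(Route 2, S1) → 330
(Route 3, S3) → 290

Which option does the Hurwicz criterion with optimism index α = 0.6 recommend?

Route 2

Route 1: 0.6·360 + 0.4·30 = 228
Route 2: 0.6·360 + 0.4·80 = 248
Route 3: 0.6·310 + 0.4·50 = 206
Route 4: 0.6·390 + 0.4·20 = 242
Route 5: 0.6·290 + 0.4·0 = 174
Highest Hurwicz score = 248 → Route 2.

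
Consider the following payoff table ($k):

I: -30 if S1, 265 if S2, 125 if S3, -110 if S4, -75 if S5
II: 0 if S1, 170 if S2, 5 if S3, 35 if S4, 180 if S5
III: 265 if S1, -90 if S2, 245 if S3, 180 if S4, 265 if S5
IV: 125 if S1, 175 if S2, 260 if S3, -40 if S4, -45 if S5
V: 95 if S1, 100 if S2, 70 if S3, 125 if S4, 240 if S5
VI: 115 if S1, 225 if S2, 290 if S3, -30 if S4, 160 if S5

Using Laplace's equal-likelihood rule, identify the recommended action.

III

Row averages: I=35, II=78, III=173, IV=95, V=126, VI=152
Highest average = 173 → III.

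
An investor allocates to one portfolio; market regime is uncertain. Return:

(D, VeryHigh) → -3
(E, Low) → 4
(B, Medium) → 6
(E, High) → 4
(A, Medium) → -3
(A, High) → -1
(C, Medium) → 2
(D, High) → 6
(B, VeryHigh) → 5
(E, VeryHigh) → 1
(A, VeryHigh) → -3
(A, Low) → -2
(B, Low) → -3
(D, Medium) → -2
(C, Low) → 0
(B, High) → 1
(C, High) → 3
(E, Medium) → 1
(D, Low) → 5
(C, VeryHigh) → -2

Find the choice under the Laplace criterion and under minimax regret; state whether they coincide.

Row averages: A=-2.25, B=2.25, C=0.75, D=1.5, E=2.5
Highest average = 2.5 → E.
Column bests: Low=5, Medium=6, High=6, VeryHigh=5.
A regrets: 7, 9, 7, 8 → max 9
B regrets: 8, 0, 5, 0 → max 8
C regrets: 5, 4, 3, 7 → max 7
D regrets: 0, 8, 0, 8 → max 8
E regrets: 1, 5, 2, 4 → max 5
Smallest max regret = 5 → E.

laplace → E; minimax regret → E (agree)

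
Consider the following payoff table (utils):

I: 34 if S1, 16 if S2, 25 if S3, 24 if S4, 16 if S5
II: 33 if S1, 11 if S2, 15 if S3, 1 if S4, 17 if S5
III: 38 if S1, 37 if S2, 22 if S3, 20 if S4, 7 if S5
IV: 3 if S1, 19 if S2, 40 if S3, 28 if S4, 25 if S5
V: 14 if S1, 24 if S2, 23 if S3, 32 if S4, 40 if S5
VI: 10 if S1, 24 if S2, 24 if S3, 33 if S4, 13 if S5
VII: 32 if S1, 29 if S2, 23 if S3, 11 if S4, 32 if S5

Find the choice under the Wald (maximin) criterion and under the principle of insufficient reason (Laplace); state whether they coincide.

Row minima: I=16, II=1, III=7, IV=3, V=14, VI=10, VII=11
Best worst-case = 16 → I.
Row averages: I=23, II=15.4, III=24.8, IV=23, V=26.6, VI=20.8, VII=25.4
Highest average = 26.6 → V.

maximin → I; laplace → V (disagree)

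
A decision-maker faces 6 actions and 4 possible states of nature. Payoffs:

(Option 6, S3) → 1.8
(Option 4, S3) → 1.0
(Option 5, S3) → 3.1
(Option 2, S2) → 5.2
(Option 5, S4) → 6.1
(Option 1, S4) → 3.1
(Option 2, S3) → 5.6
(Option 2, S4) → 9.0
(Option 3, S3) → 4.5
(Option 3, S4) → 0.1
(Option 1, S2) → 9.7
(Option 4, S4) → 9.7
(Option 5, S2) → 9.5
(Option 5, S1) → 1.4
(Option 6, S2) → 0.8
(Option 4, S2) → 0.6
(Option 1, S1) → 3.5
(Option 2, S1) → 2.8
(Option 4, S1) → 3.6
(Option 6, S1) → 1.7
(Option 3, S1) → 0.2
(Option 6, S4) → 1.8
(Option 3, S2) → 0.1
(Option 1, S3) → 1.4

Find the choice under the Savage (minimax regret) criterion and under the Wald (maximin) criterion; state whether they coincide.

minimax regret → Option 5; maximin → Option 2 (disagree)

Column bests: S1=3.6, S2=9.7, S3=5.6, S4=9.7.
Option 1 regrets: 0.1, 0.0, 4.2, 6.6 → max 6.6
Option 2 regrets: 0.8, 4.5, 0.0, 0.7 → max 4.5
Option 3 regrets: 3.4, 9.6, 1.1, 9.6 → max 9.6
Option 4 regrets: 0.0, 9.1, 4.6, 0.0 → max 9.1
Option 5 regrets: 2.2, 0.2, 2.5, 3.6 → max 3.6
Option 6 regrets: 1.9, 8.9, 3.8, 7.9 → max 8.9
Smallest max regret = 3.6 → Option 5.
Row minima: Option 1=1.4, Option 2=2.8, Option 3=0.1, Option 4=0.6, Option 5=1.4, Option 6=0.8
Best worst-case = 2.8 → Option 2.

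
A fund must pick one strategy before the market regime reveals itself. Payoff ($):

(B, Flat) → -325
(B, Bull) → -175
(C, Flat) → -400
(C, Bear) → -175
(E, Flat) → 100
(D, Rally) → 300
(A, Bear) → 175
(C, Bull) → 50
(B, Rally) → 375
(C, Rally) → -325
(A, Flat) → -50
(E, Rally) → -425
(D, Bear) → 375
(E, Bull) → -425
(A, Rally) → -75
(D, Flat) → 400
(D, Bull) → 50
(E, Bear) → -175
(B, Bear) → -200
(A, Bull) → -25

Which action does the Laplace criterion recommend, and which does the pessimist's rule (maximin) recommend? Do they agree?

Row averages: A=6.25, B=-81.25, C=-212.5, D=281.25, E=-231.25
Highest average = 281.25 → D.
Row minima: A=-75, B=-325, C=-400, D=50, E=-425
Best worst-case = 50 → D.

laplace → D; maximin → D (agree)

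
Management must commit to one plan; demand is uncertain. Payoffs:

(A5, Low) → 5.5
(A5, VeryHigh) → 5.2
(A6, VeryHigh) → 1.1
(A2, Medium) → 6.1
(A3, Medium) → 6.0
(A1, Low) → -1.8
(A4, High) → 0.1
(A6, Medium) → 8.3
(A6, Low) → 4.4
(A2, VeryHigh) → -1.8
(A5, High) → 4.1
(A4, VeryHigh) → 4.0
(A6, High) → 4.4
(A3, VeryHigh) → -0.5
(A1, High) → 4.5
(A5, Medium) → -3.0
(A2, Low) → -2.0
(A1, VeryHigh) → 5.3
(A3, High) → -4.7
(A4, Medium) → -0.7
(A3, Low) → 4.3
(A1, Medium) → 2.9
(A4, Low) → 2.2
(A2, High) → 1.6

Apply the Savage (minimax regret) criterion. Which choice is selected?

Column bests: Low=5.5, Medium=8.3, High=4.5, VeryHigh=5.3.
A1 regrets: 7.3, 5.4, 0.0, 0.0 → max 7.3
A2 regrets: 7.5, 2.2, 2.9, 7.1 → max 7.5
A3 regrets: 1.2, 2.3, 9.2, 5.8 → max 9.2
A4 regrets: 3.3, 9.0, 4.4, 1.3 → max 9.0
A5 regrets: 0.0, 11.3, 0.4, 0.1 → max 11.3
A6 regrets: 1.1, 0.0, 0.1, 4.2 → max 4.2
Smallest max regret = 4.2 → A6.

A6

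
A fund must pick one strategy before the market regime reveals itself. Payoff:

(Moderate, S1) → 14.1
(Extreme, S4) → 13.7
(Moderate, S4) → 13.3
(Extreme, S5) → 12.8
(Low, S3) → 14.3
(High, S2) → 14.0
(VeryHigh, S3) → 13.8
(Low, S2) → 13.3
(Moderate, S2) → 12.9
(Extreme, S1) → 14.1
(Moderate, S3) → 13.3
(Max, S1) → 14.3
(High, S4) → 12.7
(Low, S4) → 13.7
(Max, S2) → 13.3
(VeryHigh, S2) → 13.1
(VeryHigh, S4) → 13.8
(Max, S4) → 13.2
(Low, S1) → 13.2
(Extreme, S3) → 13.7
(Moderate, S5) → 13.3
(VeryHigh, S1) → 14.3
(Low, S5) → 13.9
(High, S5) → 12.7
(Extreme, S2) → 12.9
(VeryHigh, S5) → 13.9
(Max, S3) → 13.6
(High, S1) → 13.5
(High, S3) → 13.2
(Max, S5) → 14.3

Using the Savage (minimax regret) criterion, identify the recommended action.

Max

Column bests: S1=14.3, S2=14.0, S3=14.3, S4=13.8, S5=14.3.
Low regrets: 1.1, 0.7, 0.0, 0.1, 0.4 → max 1.1
Moderate regrets: 0.2, 1.1, 1.0, 0.5, 1.0 → max 1.1
High regrets: 0.8, 0.0, 1.1, 1.1, 1.6 → max 1.6
VeryHigh regrets: 0.0, 0.9, 0.5, 0.0, 0.4 → max 0.9
Extreme regrets: 0.2, 1.1, 0.6, 0.1, 1.5 → max 1.5
Max regrets: 0.0, 0.7, 0.7, 0.6, 0.0 → max 0.7
Smallest max regret = 0.7 → Max.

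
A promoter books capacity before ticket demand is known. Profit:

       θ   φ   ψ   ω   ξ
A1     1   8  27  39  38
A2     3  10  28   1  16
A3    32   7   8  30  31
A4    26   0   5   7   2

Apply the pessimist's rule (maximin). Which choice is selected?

A3

Row minima: A1=1, A2=1, A3=7, A4=0
Best worst-case = 7 → A3.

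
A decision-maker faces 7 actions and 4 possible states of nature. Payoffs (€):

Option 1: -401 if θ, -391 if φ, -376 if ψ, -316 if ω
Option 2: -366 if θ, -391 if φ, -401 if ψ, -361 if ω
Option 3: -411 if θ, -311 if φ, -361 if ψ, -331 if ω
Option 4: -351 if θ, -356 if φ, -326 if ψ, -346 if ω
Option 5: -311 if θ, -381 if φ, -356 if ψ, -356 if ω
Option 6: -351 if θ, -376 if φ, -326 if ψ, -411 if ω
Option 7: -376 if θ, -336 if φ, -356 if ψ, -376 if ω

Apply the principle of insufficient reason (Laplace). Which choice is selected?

Option 4

Row averages: Option 1=-371, Option 2=-379.75, Option 3=-353.5, Option 4=-344.75, Option 5=-351, Option 6=-366, Option 7=-361
Highest average = -344.75 → Option 4.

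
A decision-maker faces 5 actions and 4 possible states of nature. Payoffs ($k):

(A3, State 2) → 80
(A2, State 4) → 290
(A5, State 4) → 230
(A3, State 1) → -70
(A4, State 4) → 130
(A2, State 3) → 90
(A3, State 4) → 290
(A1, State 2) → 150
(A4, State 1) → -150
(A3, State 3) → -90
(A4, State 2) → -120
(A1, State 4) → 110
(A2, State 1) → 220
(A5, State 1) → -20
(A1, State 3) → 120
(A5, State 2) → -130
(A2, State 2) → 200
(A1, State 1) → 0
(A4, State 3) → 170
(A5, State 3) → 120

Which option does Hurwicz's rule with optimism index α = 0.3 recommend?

A2

A1: 0.3·150 + 0.7·0 = 45
A2: 0.3·290 + 0.7·90 = 150
A3: 0.3·290 + 0.7·(-90) = 24
A4: 0.3·170 + 0.7·(-150) = -54
A5: 0.3·230 + 0.7·(-130) = -22
Highest Hurwicz score = 150 → A2.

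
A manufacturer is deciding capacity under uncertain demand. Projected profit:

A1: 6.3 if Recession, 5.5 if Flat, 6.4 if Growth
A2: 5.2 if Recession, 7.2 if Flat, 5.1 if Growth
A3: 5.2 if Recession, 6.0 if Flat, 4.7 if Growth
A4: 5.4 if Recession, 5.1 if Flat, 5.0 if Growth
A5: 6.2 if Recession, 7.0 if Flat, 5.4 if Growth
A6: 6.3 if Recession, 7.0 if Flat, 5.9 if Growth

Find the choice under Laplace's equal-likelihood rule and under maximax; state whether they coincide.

Row averages: A1=91/15, A2=35/6, A3=5.3, A4=31/6, A5=6.2, A6=6.4
Highest average = 6.4 → A6.
Row maxima: A1=6.4, A2=7.2, A3=6.0, A4=5.4, A5=7.0, A6=7.0
Best best-case = 7.2 → A2.

laplace → A6; maximax → A2 (disagree)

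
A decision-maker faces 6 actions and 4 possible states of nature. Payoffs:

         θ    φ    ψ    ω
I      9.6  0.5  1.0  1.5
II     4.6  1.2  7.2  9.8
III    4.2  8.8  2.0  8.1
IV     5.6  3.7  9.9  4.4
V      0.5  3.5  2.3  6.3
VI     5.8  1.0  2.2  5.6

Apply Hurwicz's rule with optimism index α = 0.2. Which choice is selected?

I: 0.2·9.6 + 0.8·0.5 = 2.32
II: 0.2·9.8 + 0.8·1.2 = 2.92
III: 0.2·8.8 + 0.8·2.0 = 3.36
IV: 0.2·9.9 + 0.8·3.7 = 4.94
V: 0.2·6.3 + 0.8·0.5 = 1.66
VI: 0.2·5.8 + 0.8·1.0 = 1.96
Highest Hurwicz score = 4.94 → IV.

IV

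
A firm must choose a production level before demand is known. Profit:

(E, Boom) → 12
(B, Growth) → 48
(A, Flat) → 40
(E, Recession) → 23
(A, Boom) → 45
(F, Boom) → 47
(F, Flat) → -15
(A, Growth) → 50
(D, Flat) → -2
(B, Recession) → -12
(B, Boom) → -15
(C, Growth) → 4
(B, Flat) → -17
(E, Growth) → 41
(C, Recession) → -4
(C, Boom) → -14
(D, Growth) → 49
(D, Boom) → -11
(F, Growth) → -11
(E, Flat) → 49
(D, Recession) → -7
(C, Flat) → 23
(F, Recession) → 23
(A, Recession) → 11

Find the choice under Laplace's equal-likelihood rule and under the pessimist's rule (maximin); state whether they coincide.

laplace → A; maximin → E (disagree)

Row averages: A=36.5, B=1, C=2.25, D=7.25, E=31.25, F=11
Highest average = 36.5 → A.
Row minima: A=11, B=-17, C=-14, D=-11, E=12, F=-15
Best worst-case = 12 → E.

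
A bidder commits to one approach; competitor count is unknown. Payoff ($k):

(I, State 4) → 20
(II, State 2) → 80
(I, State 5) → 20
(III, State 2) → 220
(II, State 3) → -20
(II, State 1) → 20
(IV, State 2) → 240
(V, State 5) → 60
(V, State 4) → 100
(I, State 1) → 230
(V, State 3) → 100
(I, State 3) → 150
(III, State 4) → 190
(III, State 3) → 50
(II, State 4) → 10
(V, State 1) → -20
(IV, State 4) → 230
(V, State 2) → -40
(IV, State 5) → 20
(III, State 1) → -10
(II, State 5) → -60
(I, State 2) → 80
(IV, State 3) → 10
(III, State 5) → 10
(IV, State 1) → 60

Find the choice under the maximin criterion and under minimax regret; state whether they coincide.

maximin → I; minimax regret → IV (disagree)

Row minima: I=20, II=-60, III=-10, IV=10, V=-40
Best worst-case = 20 → I.
Column bests: State 1=230, State 2=240, State 3=150, State 4=230, State 5=60.
I regrets: 0, 160, 0, 210, 40 → max 210
II regrets: 210, 160, 170, 220, 120 → max 220
III regrets: 240, 20, 100, 40, 50 → max 240
IV regrets: 170, 0, 140, 0, 40 → max 170
V regrets: 250, 280, 50, 130, 0 → max 280
Smallest max regret = 170 → IV.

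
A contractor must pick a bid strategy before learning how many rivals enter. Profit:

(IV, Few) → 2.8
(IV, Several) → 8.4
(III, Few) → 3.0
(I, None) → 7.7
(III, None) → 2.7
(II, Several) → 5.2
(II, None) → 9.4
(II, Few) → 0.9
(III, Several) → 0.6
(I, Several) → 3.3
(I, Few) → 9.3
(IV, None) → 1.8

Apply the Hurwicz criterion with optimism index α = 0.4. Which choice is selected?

I

I: 0.4·9.3 + 0.6·3.3 = 5.7
II: 0.4·9.4 + 0.6·0.9 = 4.3
III: 0.4·3.0 + 0.6·0.6 = 1.56
IV: 0.4·8.4 + 0.6·1.8 = 4.44
Highest Hurwicz score = 5.7 → I.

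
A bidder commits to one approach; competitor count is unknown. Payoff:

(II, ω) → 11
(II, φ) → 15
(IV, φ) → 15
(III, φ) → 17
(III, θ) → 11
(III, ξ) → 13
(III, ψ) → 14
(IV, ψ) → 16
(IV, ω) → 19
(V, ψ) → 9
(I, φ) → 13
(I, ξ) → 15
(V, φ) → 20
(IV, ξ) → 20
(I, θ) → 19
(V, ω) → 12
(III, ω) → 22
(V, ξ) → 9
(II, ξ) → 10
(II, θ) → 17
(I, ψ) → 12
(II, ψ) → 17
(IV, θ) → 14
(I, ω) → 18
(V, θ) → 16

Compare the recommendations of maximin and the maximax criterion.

Row minima: I=12, II=10, III=11, IV=14, V=9
Best worst-case = 14 → IV.
Row maxima: I=19, II=17, III=22, IV=20, V=20
Best best-case = 22 → III.

maximin → IV; maximax → III (disagree)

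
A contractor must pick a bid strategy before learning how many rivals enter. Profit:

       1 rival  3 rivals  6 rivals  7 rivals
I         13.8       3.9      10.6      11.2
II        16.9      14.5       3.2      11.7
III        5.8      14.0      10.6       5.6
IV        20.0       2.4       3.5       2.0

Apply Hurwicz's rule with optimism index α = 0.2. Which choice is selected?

III

I: 0.2·13.8 + 0.8·3.9 = 5.88
II: 0.2·16.9 + 0.8·3.2 = 5.94
III: 0.2·14.0 + 0.8·5.6 = 7.28
IV: 0.2·20.0 + 0.8·2.0 = 5.6
Highest Hurwicz score = 7.28 → III.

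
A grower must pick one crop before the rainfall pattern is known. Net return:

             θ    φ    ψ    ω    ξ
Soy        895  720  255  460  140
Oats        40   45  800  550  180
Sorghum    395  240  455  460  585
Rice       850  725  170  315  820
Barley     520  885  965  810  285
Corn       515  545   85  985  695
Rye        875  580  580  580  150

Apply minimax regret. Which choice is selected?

Barley

Column bests: θ=895, φ=885, ψ=965, ω=985, ξ=820.
Soy regrets: 0, 165, 710, 525, 680 → max 710
Oats regrets: 855, 840, 165, 435, 640 → max 855
Sorghum regrets: 500, 645, 510, 525, 235 → max 645
Rice regrets: 45, 160, 795, 670, 0 → max 795
Barley regrets: 375, 0, 0, 175, 535 → max 535
Corn regrets: 380, 340, 880, 0, 125 → max 880
Rye regrets: 20, 305, 385, 405, 670 → max 670
Smallest max regret = 535 → Barley.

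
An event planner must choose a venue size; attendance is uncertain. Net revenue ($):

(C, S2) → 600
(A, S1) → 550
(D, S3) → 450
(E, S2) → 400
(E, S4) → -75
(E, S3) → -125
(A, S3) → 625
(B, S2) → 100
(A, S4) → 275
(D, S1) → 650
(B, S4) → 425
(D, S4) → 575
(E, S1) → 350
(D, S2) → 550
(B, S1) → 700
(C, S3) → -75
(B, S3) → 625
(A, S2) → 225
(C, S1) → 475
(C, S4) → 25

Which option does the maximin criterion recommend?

D

Row minima: A=225, B=100, C=-75, D=450, E=-125
Best worst-case = 450 → D.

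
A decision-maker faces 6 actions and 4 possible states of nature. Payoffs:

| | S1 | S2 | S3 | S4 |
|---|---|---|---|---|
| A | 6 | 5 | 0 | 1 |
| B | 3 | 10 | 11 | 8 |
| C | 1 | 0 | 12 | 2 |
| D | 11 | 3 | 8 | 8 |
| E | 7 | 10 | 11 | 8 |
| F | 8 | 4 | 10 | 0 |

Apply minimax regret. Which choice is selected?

Column bests: S1=11, S2=10, S3=12, S4=8.
A regrets: 5, 5, 12, 7 → max 12
B regrets: 8, 0, 1, 0 → max 8
C regrets: 10, 10, 0, 6 → max 10
D regrets: 0, 7, 4, 0 → max 7
E regrets: 4, 0, 1, 0 → max 4
F regrets: 3, 6, 2, 8 → max 8
Smallest max regret = 4 → E.

E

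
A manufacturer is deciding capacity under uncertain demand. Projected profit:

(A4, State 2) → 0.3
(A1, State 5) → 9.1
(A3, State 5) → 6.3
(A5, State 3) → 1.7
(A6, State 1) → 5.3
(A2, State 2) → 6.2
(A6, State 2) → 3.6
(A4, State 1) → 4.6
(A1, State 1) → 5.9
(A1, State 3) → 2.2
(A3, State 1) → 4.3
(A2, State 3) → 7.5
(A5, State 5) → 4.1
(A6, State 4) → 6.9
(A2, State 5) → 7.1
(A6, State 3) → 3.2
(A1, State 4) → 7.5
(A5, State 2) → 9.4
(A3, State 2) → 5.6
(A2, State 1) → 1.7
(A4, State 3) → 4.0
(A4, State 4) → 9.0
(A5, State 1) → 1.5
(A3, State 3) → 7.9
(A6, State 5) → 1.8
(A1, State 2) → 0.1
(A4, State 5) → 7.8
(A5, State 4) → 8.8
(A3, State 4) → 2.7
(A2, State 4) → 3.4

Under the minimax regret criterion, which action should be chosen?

Column bests: State 1=5.9, State 2=9.4, State 3=7.9, State 4=9.0, State 5=9.1.
A1 regrets: 0.0, 9.3, 5.7, 1.5, 0.0 → max 9.3
A2 regrets: 4.2, 3.2, 0.4, 5.6, 2.0 → max 5.6
A3 regrets: 1.6, 3.8, 0.0, 6.3, 2.8 → max 6.3
A4 regrets: 1.3, 9.1, 3.9, 0.0, 1.3 → max 9.1
A5 regrets: 4.4, 0.0, 6.2, 0.2, 5.0 → max 6.2
A6 regrets: 0.6, 5.8, 4.7, 2.1, 7.3 → max 7.3
Smallest max regret = 5.6 → A2.

A2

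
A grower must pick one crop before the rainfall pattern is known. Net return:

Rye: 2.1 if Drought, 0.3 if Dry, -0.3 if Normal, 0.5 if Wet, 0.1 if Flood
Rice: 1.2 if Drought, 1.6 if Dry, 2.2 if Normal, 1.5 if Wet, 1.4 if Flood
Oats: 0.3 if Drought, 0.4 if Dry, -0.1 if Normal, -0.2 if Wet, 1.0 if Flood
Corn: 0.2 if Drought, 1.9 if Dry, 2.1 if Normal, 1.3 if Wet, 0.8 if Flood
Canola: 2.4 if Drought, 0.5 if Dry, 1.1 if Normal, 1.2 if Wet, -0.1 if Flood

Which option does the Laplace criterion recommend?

Row averages: Rye=0.54, Rice=1.58, Oats=0.28, Corn=1.26, Canola=1.02
Highest average = 1.58 → Rice.

Rice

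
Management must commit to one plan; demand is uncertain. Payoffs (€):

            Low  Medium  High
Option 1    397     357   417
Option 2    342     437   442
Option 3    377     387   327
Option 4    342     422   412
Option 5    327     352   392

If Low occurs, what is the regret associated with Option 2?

Best payoff under Low is 397.
Regret = 397 − 342 = 55.

55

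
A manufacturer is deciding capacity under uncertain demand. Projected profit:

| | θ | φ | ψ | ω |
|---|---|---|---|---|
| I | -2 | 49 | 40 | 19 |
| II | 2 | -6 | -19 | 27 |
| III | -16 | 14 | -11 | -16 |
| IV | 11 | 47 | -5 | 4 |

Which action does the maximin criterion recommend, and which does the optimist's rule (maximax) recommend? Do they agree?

Row minima: I=-2, II=-19, III=-16, IV=-5
Best worst-case = -2 → I.
Row maxima: I=49, II=27, III=14, IV=47
Best best-case = 49 → I.

maximin → I; maximax → I (agree)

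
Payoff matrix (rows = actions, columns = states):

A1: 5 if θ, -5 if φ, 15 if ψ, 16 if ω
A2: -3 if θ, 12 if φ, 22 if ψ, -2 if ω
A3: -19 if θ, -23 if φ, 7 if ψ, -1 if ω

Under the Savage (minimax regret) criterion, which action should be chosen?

A1

Column bests: θ=5, φ=12, ψ=22, ω=16.
A1 regrets: 0, 17, 7, 0 → max 17
A2 regrets: 8, 0, 0, 18 → max 18
A3 regrets: 24, 35, 15, 17 → max 35
Smallest max regret = 17 → A1.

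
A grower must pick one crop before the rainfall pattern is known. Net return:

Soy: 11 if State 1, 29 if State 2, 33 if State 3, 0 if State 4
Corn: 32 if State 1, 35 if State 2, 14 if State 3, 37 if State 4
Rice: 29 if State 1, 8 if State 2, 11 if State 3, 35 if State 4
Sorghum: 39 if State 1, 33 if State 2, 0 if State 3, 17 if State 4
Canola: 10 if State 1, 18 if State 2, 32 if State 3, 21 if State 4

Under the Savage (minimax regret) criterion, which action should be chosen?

Corn

Column bests: State 1=39, State 2=35, State 3=33, State 4=37.
Soy regrets: 28, 6, 0, 37 → max 37
Corn regrets: 7, 0, 19, 0 → max 19
Rice regrets: 10, 27, 22, 2 → max 27
Sorghum regrets: 0, 2, 33, 20 → max 33
Canola regrets: 29, 17, 1, 16 → max 29
Smallest max regret = 19 → Corn.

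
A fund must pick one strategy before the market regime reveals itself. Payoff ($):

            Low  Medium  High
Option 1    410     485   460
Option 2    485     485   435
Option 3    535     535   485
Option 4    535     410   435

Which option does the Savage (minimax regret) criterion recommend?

Option 3

Column bests: Low=535, Medium=535, High=485.
Option 1 regrets: 125, 50, 25 → max 125
Option 2 regrets: 50, 50, 50 → max 50
Option 3 regrets: 0, 0, 0 → max 0
Option 4 regrets: 0, 125, 50 → max 125
Smallest max regret = 0 → Option 3.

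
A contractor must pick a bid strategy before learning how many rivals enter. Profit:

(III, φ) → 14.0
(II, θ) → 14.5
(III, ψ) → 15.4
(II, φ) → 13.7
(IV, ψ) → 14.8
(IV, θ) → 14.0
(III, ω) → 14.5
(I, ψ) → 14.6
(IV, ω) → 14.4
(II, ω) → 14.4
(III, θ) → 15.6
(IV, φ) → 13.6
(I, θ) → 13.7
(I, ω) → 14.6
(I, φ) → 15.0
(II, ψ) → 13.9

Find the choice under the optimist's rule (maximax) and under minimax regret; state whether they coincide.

maximax → III; minimax regret → III (agree)

Row maxima: I=15.0, II=14.5, III=15.6, IV=14.8
Best best-case = 15.6 → III.
Column bests: θ=15.6, φ=15.0, ψ=15.4, ω=14.6.
I regrets: 1.9, 0.0, 0.8, 0.0 → max 1.9
II regrets: 1.1, 1.3, 1.5, 0.2 → max 1.5
III regrets: 0.0, 1.0, 0.0, 0.1 → max 1.0
IV regrets: 1.6, 1.4, 0.6, 0.2 → max 1.6
Smallest max regret = 1.0 → III.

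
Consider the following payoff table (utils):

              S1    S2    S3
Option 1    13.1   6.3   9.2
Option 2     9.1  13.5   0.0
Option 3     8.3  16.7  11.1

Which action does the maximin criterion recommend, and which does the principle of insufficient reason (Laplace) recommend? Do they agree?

Row minima: Option 1=6.3, Option 2=0.0, Option 3=8.3
Best worst-case = 8.3 → Option 3.
Row averages: Option 1=143/15, Option 2=113/15, Option 3=361/30
Highest average = 361/30 → Option 3.

maximin → Option 3; laplace → Option 3 (agree)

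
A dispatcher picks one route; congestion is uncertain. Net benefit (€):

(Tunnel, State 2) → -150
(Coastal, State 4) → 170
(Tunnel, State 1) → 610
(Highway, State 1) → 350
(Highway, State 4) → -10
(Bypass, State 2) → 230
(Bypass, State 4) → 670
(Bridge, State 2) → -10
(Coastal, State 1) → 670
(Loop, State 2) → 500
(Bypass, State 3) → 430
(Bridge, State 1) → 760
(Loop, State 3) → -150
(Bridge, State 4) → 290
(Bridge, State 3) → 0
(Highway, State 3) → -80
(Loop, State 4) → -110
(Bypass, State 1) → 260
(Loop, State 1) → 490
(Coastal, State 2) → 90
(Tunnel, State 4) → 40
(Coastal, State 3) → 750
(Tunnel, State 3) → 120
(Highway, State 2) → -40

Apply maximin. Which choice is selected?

Bypass

Row minima: Bridge=-10, Loop=-150, Bypass=230, Coastal=90, Highway=-80, Tunnel=-150
Best worst-case = 230 → Bypass.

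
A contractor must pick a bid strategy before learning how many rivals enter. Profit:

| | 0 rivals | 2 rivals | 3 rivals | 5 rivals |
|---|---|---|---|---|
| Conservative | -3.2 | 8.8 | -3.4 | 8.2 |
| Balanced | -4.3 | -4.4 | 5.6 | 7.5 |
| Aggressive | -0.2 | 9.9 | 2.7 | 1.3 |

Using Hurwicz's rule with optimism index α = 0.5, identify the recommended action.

Conservative: 0.5·8.8 + 0.5·(-3.4) = 2.7
Balanced: 0.5·7.5 + 0.5·(-4.4) = 1.55
Aggressive: 0.5·9.9 + 0.5·(-0.2) = 4.85
Highest Hurwicz score = 4.85 → Aggressive.

Aggressive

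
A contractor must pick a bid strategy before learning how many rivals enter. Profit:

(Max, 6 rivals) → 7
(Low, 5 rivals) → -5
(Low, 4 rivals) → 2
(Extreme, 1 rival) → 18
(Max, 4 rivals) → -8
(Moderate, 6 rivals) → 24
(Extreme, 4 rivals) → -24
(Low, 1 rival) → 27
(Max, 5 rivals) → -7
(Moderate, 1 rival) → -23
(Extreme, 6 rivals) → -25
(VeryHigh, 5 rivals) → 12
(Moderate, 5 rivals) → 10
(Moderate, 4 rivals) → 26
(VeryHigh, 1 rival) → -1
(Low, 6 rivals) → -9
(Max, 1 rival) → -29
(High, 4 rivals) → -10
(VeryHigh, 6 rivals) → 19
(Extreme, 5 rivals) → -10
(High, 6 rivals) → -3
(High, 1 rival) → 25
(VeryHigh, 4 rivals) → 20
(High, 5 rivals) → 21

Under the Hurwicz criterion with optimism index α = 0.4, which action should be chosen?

Low: 0.4·27 + 0.6·(-9) = 5.4
Moderate: 0.4·26 + 0.6·(-23) = -3.4
High: 0.4·25 + 0.6·(-10) = 4
VeryHigh: 0.4·20 + 0.6·(-1) = 7.4
Extreme: 0.4·18 + 0.6·(-25) = -7.8
Max: 0.4·7 + 0.6·(-29) = -14.6
Highest Hurwicz score = 7.4 → VeryHigh.

VeryHigh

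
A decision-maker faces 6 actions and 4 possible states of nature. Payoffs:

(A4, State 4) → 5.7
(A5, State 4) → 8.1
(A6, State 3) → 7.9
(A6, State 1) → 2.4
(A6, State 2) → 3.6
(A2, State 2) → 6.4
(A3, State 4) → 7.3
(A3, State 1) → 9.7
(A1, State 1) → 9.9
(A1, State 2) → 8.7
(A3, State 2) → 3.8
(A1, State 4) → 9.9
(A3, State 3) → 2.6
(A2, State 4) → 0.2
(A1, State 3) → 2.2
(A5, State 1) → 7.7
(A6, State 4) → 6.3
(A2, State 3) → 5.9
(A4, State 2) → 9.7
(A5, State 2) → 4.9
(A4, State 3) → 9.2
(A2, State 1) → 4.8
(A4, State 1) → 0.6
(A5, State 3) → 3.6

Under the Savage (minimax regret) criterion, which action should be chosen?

A5

Column bests: State 1=9.9, State 2=9.7, State 3=9.2, State 4=9.9.
A1 regrets: 0.0, 1.0, 7.0, 0.0 → max 7.0
A2 regrets: 5.1, 3.3, 3.3, 9.7 → max 9.7
A3 regrets: 0.2, 5.9, 6.6, 2.6 → max 6.6
A4 regrets: 9.3, 0.0, 0.0, 4.2 → max 9.3
A5 regrets: 2.2, 4.8, 5.6, 1.8 → max 5.6
A6 regrets: 7.5, 6.1, 1.3, 3.6 → max 7.5
Smallest max regret = 5.6 → A5.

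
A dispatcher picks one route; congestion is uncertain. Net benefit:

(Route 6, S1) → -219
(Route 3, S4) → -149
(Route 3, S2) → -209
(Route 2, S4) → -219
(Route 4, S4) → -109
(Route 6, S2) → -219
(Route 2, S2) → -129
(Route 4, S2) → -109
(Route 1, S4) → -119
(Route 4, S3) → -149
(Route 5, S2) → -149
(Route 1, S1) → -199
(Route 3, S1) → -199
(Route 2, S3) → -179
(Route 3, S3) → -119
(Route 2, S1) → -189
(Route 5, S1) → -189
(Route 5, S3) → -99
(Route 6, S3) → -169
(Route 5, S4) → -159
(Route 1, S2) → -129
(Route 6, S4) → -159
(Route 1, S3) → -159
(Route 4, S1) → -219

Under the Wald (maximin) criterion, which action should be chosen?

Route 5

Row minima: Route 1=-199, Route 2=-219, Route 3=-209, Route 4=-219, Route 5=-189, Route 6=-219
Best worst-case = -189 → Route 5.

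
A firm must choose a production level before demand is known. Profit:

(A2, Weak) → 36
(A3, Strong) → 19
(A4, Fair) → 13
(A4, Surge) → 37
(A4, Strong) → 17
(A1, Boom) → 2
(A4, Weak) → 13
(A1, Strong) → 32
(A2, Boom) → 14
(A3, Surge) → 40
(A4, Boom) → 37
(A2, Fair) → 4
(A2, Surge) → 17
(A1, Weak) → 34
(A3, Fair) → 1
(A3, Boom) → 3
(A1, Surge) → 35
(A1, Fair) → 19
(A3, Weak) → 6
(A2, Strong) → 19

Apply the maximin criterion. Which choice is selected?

Row minima: A1=2, A2=4, A3=1, A4=13
Best worst-case = 13 → A4.

A4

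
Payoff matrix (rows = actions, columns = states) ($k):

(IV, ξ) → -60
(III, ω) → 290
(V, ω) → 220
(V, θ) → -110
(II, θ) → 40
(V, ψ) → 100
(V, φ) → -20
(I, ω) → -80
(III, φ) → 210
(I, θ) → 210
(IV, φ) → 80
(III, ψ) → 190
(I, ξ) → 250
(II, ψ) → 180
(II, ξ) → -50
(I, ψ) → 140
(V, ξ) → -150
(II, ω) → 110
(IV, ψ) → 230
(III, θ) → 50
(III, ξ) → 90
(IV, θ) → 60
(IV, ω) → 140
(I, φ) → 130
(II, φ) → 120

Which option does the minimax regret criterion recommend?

Column bests: θ=210, φ=210, ψ=230, ω=290, ξ=250.
I regrets: 0, 80, 90, 370, 0 → max 370
II regrets: 170, 90, 50, 180, 300 → max 300
III regrets: 160, 0, 40, 0, 160 → max 160
IV regrets: 150, 130, 0, 150, 310 → max 310
V regrets: 320, 230, 130, 70, 400 → max 400
Smallest max regret = 160 → III.

III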